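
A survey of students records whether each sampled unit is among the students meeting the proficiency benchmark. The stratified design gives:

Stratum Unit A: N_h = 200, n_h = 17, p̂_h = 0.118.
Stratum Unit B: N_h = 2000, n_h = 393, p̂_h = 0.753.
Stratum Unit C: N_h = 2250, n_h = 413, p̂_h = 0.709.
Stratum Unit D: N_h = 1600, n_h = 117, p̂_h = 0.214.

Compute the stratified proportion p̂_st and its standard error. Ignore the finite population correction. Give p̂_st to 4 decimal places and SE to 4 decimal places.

N = 6050; stratum weights W_h = N_h/N.
p̂_st = Σ W_h p̂_h = (200·0.118 + 2000·0.753 + 2250·0.709 + 1600·0.214)/6050 = 0.57310
V̂(p̂_st) = Σ W_h² p̂_h(1−p̂_h)/(n_h−1):
  stratum Unit A: (200/6050)²·0.118·0.882/16 = 7.10853e-06
  stratum Unit B: (2000/6050)²·0.753·0.247/392 = 5.18508e-05
  stratum Unit C: (2250/6050)²·0.709·0.291/412 = 6.92622e-05
  stratum Unit D: (1600/6050)²·0.214·0.786/116 = 0.000101416
V̂(p̂_st) = 0.000229638; SE = √V̂ = 0.0151538

p̂_st ≈ 0.5731, SE ≈ 0.0152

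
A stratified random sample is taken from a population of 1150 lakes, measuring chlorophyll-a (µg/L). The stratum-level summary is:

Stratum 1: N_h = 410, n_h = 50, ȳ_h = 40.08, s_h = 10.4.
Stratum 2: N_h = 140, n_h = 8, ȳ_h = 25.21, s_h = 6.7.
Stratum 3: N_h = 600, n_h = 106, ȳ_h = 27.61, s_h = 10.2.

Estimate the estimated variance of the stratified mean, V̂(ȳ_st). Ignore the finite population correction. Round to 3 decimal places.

V̂(ȳ_st) = Σ W_h² s_h²/n_h, with W_h = N_h/N and N = 1150:
  stratum 1: (410/1150)²·10.4²/50 = 0.274959
  stratum 2: (140/1150)²·6.7²/8 = 0.0831611
  stratum 3: (600/1150)²·10.2²/106 = 0.267178
V̂(ȳ_st) = 0.625299

V̂(ȳ_st) ≈ 0.625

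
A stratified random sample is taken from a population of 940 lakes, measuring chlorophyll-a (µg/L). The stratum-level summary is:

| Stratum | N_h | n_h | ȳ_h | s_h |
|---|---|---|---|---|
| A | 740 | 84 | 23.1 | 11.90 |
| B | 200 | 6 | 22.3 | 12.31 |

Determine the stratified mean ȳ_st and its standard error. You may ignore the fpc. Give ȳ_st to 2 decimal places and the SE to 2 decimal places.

ȳ_st = Σ W_h ȳ_h = (740·23.1 + 200·22.3)/940 = 22.92979
V̂(ȳ_st) = Σ W_h² s_h²/n_h, with W_h = N_h/N and N = 940:
  stratum A: (740/940)²·11.90²/84 = 1.04477
  stratum B: (200/940)²·12.31²/6 = 1.14332
V̂(ȳ_st) = 2.1881
SE(ȳ_st) = √2.1881 = 1.47922

ȳ_st ≈ 22.93, SE ≈ 1.48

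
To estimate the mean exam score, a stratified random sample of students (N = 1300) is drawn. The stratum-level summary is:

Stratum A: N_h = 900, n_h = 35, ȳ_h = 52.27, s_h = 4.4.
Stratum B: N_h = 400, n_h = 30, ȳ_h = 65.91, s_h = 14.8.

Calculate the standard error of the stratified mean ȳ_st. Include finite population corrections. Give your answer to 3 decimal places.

SE(ȳ_st) ≈ 0.946

V̂(ȳ_st) = Σ W_h² (1 − n_h/N_h) s_h²/n_h, with W_h = N_h/N and N = 1300:
  stratum A: (900/1300)²·(1 − 35/900)·4.4²/35 = 0.254806
  stratum B: (400/1300)²·(1 − 30/400)·14.8²/30 = 0.639407
V̂(ȳ_st) = 0.894212
SE(ȳ_st) = √0.894212 = 0.945628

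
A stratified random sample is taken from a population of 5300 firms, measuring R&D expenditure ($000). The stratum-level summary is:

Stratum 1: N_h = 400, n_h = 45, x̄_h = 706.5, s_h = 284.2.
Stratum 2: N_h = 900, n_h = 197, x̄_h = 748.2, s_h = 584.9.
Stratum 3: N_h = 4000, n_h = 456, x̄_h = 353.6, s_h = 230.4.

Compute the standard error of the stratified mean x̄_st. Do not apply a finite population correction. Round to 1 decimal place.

V̂(x̄_st) = Σ W_h² s_h²/n_h, with W_h = N_h/N and N = 5300:
  stratum 1: (400/5300)²·284.2²/45 = 10.2236
  stratum 2: (900/5300)²·584.9²/197 = 50.0761
  stratum 3: (4000/5300)²·230.4²/456 = 66.3084
V̂(x̄_st) = 126.608
SE(x̄_st) = √126.608 = 11.252

SE(x̄_st) ≈ 11.3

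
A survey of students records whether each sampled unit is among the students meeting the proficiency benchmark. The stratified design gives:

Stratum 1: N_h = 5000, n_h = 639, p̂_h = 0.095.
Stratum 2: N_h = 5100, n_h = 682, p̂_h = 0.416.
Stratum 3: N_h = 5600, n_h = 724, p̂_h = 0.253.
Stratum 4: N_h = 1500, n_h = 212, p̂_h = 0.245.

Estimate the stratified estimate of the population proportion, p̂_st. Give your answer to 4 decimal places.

p̂_st ≈ 0.2547

N = 17200; stratum weights W_h = N_h/N.
p̂_st = Σ W_h p̂_h = (5000·0.095 + 5100·0.416 + 5600·0.253 + 1500·0.245)/17200 = 0.25470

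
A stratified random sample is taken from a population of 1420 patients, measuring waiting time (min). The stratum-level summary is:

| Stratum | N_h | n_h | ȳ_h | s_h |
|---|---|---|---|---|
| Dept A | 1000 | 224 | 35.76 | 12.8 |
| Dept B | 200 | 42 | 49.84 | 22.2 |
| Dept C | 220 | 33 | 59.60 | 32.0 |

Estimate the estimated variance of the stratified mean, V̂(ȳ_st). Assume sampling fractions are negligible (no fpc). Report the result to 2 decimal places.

V̂(ȳ_st) = Σ W_h² s_h²/n_h, with W_h = N_h/N and N = 1420:
  stratum Dept A: (1000/1420)²·12.8²/224 = 0.36274
  stratum Dept B: (200/1420)²·22.2²/42 = 0.232777
  stratum Dept C: (220/1420)²·32.0²/33 = 0.744826
V̂(ȳ_st) = 1.34034

V̂(ȳ_st) ≈ 1.34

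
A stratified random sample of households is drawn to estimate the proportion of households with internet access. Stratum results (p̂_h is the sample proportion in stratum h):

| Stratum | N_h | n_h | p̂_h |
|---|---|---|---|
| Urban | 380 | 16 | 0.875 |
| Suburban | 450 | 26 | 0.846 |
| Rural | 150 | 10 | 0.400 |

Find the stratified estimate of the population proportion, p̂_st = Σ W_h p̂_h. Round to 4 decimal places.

p̂_st ≈ 0.7890

N = 980; stratum weights W_h = N_h/N.
p̂_st = Σ W_h p̂_h = (380·0.875 + 450·0.846 + 150·0.400)/980 = 0.78898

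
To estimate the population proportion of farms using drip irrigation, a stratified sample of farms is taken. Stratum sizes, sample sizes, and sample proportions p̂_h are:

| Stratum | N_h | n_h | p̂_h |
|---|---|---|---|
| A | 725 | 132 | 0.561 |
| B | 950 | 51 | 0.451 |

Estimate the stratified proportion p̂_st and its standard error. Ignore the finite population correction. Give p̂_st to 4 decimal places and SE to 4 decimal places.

N = 1675; stratum weights W_h = N_h/N.
p̂_st = Σ W_h p̂_h = (725·0.561 + 950·0.451)/1675 = 0.49861
V̂(p̂_st) = Σ W_h² p̂_h(1−p̂_h)/(n_h−1):
  stratum A: (725/1675)²·0.561·0.439/131 = 0.000352211
  stratum B: (950/1675)²·0.451·0.549/50 = 0.00159293
V̂(p̂_st) = 0.00194514; SE = √V̂ = 0.0441037

p̂_st ≈ 0.4986, SE ≈ 0.0441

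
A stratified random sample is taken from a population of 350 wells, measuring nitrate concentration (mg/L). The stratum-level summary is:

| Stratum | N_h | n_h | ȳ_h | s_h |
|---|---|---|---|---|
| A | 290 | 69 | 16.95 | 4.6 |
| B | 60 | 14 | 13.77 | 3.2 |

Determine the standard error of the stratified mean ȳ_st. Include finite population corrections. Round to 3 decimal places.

SE(ȳ_st) ≈ 0.421

V̂(ȳ_st) = Σ W_h² (1 − n_h/N_h) s_h²/n_h, with W_h = N_h/N and N = 350:
  stratum A: (290/350)²·(1 − 69/290)·4.6²/69 = 0.160443
  stratum B: (60/350)²·(1 − 14/60)·3.2²/14 = 0.0164795
V̂(ȳ_st) = 0.176923
SE(ȳ_st) = √0.176923 = 0.420622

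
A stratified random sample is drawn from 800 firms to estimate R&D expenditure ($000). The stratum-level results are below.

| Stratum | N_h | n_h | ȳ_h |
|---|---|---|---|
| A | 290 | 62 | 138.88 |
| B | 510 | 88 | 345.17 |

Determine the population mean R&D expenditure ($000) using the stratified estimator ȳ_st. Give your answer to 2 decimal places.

N = Σ N_h = 800. Stratum weights W_h = N_h/N.
ȳ_st = (290·138.88 + 510·345.17) / 800 = 270.3899

ȳ_st ≈ 270.39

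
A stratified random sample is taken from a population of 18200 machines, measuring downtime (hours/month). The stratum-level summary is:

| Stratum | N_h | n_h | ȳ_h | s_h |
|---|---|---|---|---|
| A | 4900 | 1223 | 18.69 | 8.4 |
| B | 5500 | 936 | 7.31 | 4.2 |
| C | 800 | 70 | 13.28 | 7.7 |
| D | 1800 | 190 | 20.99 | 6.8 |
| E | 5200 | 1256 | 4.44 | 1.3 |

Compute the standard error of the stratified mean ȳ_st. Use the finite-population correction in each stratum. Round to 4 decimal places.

V̂(ȳ_st) = Σ W_h² (1 − n_h/N_h) s_h²/n_h, with W_h = N_h/N and N = 18200:
  stratum A: (4900/18200)²·(1 − 1223/4900)·8.4²/1223 = 0.00313819
  stratum B: (5500/18200)²·(1 − 936/5500)·4.2²/936 = 0.0014282
  stratum C: (800/18200)²·(1 − 70/800)·7.7²/70 = 0.00149332
  stratum D: (1800/18200)²·(1 − 190/1800)·6.8²/190 = 0.00212922
  stratum E: (5200/18200)²·(1 − 1256/5200)·1.3²/1256 = 8.33095e-05
V̂(ȳ_st) = 0.00827223
SE(ȳ_st) = √0.00827223 = 0.0909518

SE(ȳ_st) ≈ 0.0910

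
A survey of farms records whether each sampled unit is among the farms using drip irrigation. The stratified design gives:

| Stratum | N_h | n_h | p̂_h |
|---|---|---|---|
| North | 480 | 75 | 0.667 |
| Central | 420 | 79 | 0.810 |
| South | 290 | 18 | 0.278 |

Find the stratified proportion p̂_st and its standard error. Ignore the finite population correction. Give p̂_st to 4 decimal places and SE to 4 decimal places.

N = 1190; stratum weights W_h = N_h/N.
p̂_st = Σ W_h p̂_h = (480·0.667 + 420·0.810 + 290·0.278)/1190 = 0.62267
V̂(p̂_st) = Σ W_h² p̂_h(1−p̂_h)/(n_h−1):
  stratum North: (480/1190)²·0.667·0.333/74 = 0.000488345
  stratum Central: (420/1190)²·0.810·0.190/78 = 0.000245781
  stratum South: (290/1190)²·0.278·0.722/17 = 0.000701189
V̂(p̂_st) = 0.00143532; SE = √V̂ = 0.0378856

p̂_st ≈ 0.6227, SE ≈ 0.0379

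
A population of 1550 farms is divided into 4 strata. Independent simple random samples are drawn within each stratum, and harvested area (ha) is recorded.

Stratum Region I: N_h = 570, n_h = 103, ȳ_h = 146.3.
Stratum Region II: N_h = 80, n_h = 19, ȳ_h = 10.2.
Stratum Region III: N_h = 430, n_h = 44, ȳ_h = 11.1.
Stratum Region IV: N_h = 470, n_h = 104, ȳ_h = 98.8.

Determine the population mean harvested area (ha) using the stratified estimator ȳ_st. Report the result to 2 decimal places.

N = Σ N_h = 1550. Stratum weights W_h = N_h/N.
ȳ_st = (570·146.3 + 80·10.2 + 430·11.1 + 470·98.8) / 1550 = 87.3652

ȳ_st ≈ 87.37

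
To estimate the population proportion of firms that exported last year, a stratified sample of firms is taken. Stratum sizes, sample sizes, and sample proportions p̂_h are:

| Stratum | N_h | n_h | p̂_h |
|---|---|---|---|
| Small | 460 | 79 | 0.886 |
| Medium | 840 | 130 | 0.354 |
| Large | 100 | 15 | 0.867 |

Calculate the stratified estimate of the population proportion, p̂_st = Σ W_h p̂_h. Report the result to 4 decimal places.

N = 1400; stratum weights W_h = N_h/N.
p̂_st = Σ W_h p̂_h = (460·0.886 + 840·0.354 + 100·0.867)/1400 = 0.56544

p̂_st ≈ 0.5654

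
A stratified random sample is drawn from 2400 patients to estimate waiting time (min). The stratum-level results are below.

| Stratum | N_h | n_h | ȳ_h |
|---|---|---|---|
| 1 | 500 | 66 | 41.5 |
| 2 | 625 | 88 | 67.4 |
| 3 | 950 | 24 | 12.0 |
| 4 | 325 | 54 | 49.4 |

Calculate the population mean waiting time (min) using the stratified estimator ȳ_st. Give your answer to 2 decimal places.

N = Σ N_h = 2400. Stratum weights W_h = N_h/N.
ȳ_st = (500·41.5 + 625·67.4 + 950·12.0 + 325·49.4) / 2400 = 37.6375

ȳ_st ≈ 37.64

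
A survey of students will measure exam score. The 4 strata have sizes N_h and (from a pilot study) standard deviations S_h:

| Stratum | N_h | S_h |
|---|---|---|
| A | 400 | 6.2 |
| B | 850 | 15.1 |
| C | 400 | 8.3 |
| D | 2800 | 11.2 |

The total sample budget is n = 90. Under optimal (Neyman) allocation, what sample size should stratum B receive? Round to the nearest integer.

23

Neyman allocation: n_h = n · N_h S_h / Σ N_i S_i, with n = 90.
  stratum A: N_h·S_h = 400·6.2 = 2480.00
  stratum B: N_h·S_h = 850·15.1 = 12835.00
  stratum C: N_h·S_h = 400·8.3 = 3320.00
  stratum D: N_h·S_h = 2800·11.2 = 31360.00
Σ N_h S_h = 49995.00
n for stratum B = 90·12835.00/49995.00 = 23.105 → 23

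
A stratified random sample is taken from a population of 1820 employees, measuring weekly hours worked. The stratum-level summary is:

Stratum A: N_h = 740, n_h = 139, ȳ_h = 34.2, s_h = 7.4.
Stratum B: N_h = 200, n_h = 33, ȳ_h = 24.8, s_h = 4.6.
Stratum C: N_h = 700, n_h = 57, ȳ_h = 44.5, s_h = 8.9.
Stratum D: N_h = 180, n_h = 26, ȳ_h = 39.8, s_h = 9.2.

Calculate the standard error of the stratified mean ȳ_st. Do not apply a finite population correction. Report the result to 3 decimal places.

SE(ȳ_st) ≈ 0.557

V̂(ȳ_st) = Σ W_h² s_h²/n_h, with W_h = N_h/N and N = 1820:
  stratum A: (740/1820)²·7.4²/139 = 0.0651282
  stratum B: (200/1820)²·4.6²/33 = 0.00774317
  stratum C: (700/1820)²·8.9²/57 = 0.205569
  stratum D: (180/1820)²·9.2²/26 = 0.0318423
V̂(ȳ_st) = 0.310283
SE(ȳ_st) = √0.310283 = 0.557031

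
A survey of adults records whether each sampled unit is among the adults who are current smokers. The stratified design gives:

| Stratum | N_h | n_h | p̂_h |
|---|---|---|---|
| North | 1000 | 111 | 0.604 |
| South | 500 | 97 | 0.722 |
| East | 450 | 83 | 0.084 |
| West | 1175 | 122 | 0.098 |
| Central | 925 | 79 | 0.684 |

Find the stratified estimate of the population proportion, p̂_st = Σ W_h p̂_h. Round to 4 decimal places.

N = 4050; stratum weights W_h = N_h/N.
p̂_st = Σ W_h p̂_h = (1000·0.604 + 500·0.722 + 450·0.084 + 1175·0.098 + 925·0.684)/4050 = 0.43226

p̂_st ≈ 0.4323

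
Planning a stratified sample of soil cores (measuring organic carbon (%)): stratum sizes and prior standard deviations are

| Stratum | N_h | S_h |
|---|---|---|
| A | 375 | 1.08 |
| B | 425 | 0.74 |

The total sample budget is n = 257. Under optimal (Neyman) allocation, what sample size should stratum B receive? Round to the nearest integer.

112

Neyman allocation: n_h = n · N_h S_h / Σ N_i S_i, with n = 257.
  stratum A: N_h·S_h = 375·1.08 = 405.00
  stratum B: N_h·S_h = 425·0.74 = 314.50
Σ N_h S_h = 719.50
n for stratum B = 257·314.50/719.50 = 112.337 → 112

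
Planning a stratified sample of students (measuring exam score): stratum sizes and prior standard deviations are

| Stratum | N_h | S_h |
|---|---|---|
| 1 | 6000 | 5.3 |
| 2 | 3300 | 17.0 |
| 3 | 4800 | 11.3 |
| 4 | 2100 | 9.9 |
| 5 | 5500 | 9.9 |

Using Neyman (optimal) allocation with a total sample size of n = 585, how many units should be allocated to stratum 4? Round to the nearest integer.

Neyman allocation: n_h = n · N_h S_h / Σ N_i S_i, with n = 585.
  stratum 1: N_h·S_h = 6000·5.3 = 31800.00
  stratum 2: N_h·S_h = 3300·17.0 = 56100.00
  stratum 3: N_h·S_h = 4800·11.3 = 54240.00
  stratum 4: N_h·S_h = 2100·9.9 = 20790.00
  stratum 5: N_h·S_h = 5500·9.9 = 54450.00
Σ N_h S_h = 217380.00
n for stratum 4 = 585·20790.00/217380.00 = 55.949 → 56

56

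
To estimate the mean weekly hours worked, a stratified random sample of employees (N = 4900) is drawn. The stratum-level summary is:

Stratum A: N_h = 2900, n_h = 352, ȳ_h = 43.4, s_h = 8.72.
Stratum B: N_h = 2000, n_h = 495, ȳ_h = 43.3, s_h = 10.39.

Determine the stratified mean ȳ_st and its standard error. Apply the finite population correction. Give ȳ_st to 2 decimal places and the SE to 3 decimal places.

ȳ_st ≈ 43.36, SE ≈ 0.306

ȳ_st = Σ W_h ȳ_h = (2900·43.4 + 2000·43.3)/4900 = 43.35918
V̂(ȳ_st) = Σ W_h² (1 − n_h/N_h) s_h²/n_h, with W_h = N_h/N and N = 4900:
  stratum A: (2900/4900)²·(1 − 352/2900)·8.72²/352 = 0.0664807
  stratum B: (2000/4900)²·(1 − 495/2000)·10.39²/495 = 0.0273401
V̂(ȳ_st) = 0.0938208
SE(ȳ_st) = √0.0938208 = 0.306302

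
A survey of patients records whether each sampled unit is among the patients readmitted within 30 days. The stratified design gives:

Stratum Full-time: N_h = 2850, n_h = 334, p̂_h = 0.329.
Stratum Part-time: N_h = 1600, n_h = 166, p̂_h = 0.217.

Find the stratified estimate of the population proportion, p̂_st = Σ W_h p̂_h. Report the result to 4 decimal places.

N = 4450; stratum weights W_h = N_h/N.
p̂_st = Σ W_h p̂_h = (2850·0.329 + 1600·0.217)/4450 = 0.28873

p̂_st ≈ 0.2887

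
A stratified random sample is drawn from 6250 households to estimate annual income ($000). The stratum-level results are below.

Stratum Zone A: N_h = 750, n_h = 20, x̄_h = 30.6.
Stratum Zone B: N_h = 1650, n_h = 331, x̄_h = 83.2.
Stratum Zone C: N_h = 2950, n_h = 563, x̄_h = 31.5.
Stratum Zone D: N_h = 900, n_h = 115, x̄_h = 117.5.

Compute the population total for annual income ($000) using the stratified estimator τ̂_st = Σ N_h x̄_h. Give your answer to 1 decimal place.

τ̂_st = Σ N_h x̄_h = 750·30.6 + 1650·83.2 + 2950·31.5 + 900·117.5 = 358905.0

τ̂_st ≈ 358905.0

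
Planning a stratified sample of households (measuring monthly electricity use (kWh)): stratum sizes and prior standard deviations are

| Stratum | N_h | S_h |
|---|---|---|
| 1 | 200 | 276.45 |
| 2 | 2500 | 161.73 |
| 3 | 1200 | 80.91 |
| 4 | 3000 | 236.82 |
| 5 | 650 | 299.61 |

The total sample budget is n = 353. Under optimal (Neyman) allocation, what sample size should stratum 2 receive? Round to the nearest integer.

98

Neyman allocation: n_h = n · N_h S_h / Σ N_i S_i, with n = 353.
  stratum 1: N_h·S_h = 200·276.45 = 55290.00
  stratum 2: N_h·S_h = 2500·161.73 = 404325.00
  stratum 3: N_h·S_h = 1200·80.91 = 97092.00
  stratum 4: N_h·S_h = 3000·236.82 = 710460.00
  stratum 5: N_h·S_h = 650·299.61 = 194746.50
Σ N_h S_h = 1461913.50
n for stratum 2 = 353·404325.00/1461913.50 = 97.630 → 98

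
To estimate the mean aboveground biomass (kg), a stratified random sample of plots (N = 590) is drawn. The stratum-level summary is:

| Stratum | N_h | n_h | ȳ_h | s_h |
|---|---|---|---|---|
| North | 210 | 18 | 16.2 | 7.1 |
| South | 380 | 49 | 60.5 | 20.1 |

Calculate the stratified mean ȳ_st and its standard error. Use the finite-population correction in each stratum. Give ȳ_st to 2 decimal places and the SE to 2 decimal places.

ȳ_st ≈ 44.73, SE ≈ 1.82

ȳ_st = Σ W_h ȳ_h = (210·16.2 + 380·60.5)/590 = 44.73220
V̂(ȳ_st) = Σ W_h² (1 − n_h/N_h) s_h²/n_h, with W_h = N_h/N and N = 590:
  stratum North: (210/590)²·(1 − 18/210)·7.1²/18 = 0.324385
  stratum South: (380/590)²·(1 − 49/380)·20.1²/49 = 2.97923
V̂(ȳ_st) = 3.30361
SE(ȳ_st) = √3.30361 = 1.81758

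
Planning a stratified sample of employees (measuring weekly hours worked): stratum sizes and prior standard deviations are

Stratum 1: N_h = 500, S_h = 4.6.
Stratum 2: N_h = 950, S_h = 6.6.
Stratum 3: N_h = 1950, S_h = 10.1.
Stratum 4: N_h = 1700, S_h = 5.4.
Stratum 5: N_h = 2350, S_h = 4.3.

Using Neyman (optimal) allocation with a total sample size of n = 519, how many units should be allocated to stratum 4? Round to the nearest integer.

100

Neyman allocation: n_h = n · N_h S_h / Σ N_i S_i, with n = 519.
  stratum 1: N_h·S_h = 500·4.6 = 2300.00
  stratum 2: N_h·S_h = 950·6.6 = 6270.00
  stratum 3: N_h·S_h = 1950·10.1 = 19695.00
  stratum 4: N_h·S_h = 1700·5.4 = 9180.00
  stratum 5: N_h·S_h = 2350·4.3 = 10105.00
Σ N_h S_h = 47550.00
n for stratum 4 = 519·9180.00/47550.00 = 100.198 → 100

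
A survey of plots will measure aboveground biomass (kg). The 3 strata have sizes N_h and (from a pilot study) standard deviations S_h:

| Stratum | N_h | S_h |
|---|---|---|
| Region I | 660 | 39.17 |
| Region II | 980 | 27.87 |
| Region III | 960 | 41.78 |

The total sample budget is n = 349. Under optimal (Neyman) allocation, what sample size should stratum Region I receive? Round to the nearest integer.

Neyman allocation: n_h = n · N_h S_h / Σ N_i S_i, with n = 349.
  stratum Region I: N_h·S_h = 660·39.17 = 25852.20
  stratum Region II: N_h·S_h = 980·27.87 = 27312.60
  stratum Region III: N_h·S_h = 960·41.78 = 40108.80
Σ N_h S_h = 93273.60
n for stratum Region I = 349·25852.20/93273.60 = 96.731 → 97

97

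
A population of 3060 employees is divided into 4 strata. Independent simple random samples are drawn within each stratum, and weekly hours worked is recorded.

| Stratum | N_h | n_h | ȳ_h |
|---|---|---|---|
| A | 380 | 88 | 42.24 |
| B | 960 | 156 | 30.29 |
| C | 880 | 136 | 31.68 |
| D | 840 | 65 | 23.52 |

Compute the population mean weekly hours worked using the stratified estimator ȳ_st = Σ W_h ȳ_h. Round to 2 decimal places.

N = Σ N_h = 3060. Stratum weights W_h = N_h/N.
ȳ_st = (380·42.24 + 960·30.29 + 880·31.68 + 840·23.52) / 3060 = 30.3153

ȳ_st ≈ 30.32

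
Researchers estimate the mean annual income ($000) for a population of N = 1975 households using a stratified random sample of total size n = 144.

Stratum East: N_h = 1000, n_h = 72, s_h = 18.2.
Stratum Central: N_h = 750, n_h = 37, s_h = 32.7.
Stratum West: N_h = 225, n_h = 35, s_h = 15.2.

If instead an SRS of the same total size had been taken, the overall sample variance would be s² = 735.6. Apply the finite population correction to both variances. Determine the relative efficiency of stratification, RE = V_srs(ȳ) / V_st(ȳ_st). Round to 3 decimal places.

V̂(ȳ_st) = Σ W_h² (1 − n_h/N_h) s_h²/n_h, with W_h = N_h/N and N = 1975:
  stratum East: (1000/1975)²·(1 − 72/1000)·18.2²/72 = 1.09452
  stratum Central: (750/1975)²·(1 − 37/750)·32.7²/37 = 3.96196
  stratum West: (225/1975)²·(1 − 35/225)·15.2²/35 = 0.0723471
V_st = 5.12883
V_srs = (1 − 144/1975)·735.6/144 = 4.73588
Relative efficiency = V_srs / V_st = 4.73588/5.12883 = 0.9234

RE ≈ 0.923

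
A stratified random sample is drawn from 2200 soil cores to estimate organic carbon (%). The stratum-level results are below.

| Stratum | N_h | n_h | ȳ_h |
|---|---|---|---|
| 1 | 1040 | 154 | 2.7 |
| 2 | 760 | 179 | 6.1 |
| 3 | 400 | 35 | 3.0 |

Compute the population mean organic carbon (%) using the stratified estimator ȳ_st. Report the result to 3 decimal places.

N = Σ N_h = 2200. Stratum weights W_h = N_h/N.
ȳ_st = (1040·2.7 + 760·6.1 + 400·3.0) / 2200 = 3.92909

ȳ_st ≈ 3.929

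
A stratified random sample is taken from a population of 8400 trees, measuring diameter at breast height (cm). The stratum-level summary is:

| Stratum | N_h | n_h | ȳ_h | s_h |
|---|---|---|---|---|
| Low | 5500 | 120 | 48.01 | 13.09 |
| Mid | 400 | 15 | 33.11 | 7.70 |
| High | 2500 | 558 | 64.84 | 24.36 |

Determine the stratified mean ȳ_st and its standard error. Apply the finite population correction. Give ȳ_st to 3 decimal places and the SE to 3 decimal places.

ȳ_st = Σ W_h ȳ_h = (5500·48.01 + 400·33.11 + 2500·64.84)/8400 = 52.30940
V̂(ȳ_st) = Σ W_h² (1 − n_h/N_h) s_h²/n_h, with W_h = N_h/N and N = 8400:
  stratum Low: (5500/8400)²·(1 − 120/5500)·13.09²/120 = 0.598804
  stratum Mid: (400/8400)²·(1 − 15/400)·7.70²/15 = 0.00862685
  stratum High: (2500/8400)²·(1 − 558/2500)·24.36²/558 = 0.073173
V̂(ȳ_st) = 0.680604
SE(ȳ_st) = √0.680604 = 0.824987

ȳ_st ≈ 52.309, SE ≈ 0.825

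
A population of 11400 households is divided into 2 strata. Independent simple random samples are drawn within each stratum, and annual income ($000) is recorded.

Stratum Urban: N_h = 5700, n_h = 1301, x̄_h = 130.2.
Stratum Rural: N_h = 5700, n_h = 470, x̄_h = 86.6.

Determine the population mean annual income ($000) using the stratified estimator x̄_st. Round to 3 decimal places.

N = Σ N_h = 11400. Stratum weights W_h = N_h/N.
x̄_st = (5700·130.2 + 5700·86.6) / 11400 = 108.40000

x̄_st ≈ 108.400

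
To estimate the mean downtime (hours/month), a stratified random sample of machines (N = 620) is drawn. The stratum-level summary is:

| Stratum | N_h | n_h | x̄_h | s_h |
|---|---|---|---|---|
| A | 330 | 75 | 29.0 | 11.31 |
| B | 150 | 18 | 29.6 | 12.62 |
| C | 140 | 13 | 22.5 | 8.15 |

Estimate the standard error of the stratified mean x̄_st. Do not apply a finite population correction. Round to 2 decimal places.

SE(x̄_st) ≈ 1.12

V̂(x̄_st) = Σ W_h² s_h²/n_h, with W_h = N_h/N and N = 620:
  stratum A: (330/620)²·11.31²/75 = 0.483179
  stratum B: (150/620)²·12.62²/18 = 0.517899
  stratum C: (140/620)²·8.15²/13 = 0.260522
V̂(x̄_st) = 1.2616
SE(x̄_st) = √1.2616 = 1.12321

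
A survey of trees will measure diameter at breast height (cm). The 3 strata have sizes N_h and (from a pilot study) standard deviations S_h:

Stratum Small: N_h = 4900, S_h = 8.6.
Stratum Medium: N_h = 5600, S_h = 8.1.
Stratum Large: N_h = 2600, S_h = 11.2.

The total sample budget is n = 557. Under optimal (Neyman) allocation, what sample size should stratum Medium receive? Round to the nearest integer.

Neyman allocation: n_h = n · N_h S_h / Σ N_i S_i, with n = 557.
  stratum Small: N_h·S_h = 4900·8.6 = 42140.00
  stratum Medium: N_h·S_h = 5600·8.1 = 45360.00
  stratum Large: N_h·S_h = 2600·11.2 = 29120.00
Σ N_h S_h = 116620.00
n for stratum Medium = 557·45360.00/116620.00 = 216.648 → 217

217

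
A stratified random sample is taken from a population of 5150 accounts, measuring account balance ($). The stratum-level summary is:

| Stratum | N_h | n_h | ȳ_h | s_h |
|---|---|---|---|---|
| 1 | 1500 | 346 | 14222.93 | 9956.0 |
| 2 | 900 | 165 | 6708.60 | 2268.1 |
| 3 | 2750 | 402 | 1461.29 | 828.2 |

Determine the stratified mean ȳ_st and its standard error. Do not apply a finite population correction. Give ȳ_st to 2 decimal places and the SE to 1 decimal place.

ȳ_st ≈ 6095.28, SE ≈ 160.4

ȳ_st = Σ W_h ȳ_h = (1500·14222.93 + 900·6708.60 + 2750·1461.29)/5150 = 6095.27816
V̂(ȳ_st) = Σ W_h² s_h²/n_h, with W_h = N_h/N and N = 5150:
  stratum 1: (1500/5150)²·9956.0²/346 = 24303.1
  stratum 2: (900/5150)²·2268.1²/165 = 952.162
  stratum 3: (2750/5150)²·828.2²/402 = 486.514
V̂(ȳ_st) = 25741.8
SE(ȳ_st) = √25741.8 = 160.442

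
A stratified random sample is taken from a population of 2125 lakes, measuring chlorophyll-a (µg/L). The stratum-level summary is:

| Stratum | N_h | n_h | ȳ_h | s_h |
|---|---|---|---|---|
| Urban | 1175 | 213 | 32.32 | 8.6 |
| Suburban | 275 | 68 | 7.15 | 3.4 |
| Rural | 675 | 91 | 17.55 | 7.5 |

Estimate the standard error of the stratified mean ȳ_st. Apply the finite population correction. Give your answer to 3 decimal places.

V̂(ȳ_st) = Σ W_h² (1 − n_h/N_h) s_h²/n_h, with W_h = N_h/N and N = 2125:
  stratum Urban: (1175/2125)²·(1 − 213/1175)·8.6²/213 = 0.0869185
  stratum Suburban: (275/2125)²·(1 − 68/275)·3.4²/68 = 0.00214306
  stratum Rural: (675/2125)²·(1 − 91/675)·7.5²/91 = 0.053961
V̂(ȳ_st) = 0.143023
SE(ȳ_st) = √0.143023 = 0.378183

SE(ȳ_st) ≈ 0.378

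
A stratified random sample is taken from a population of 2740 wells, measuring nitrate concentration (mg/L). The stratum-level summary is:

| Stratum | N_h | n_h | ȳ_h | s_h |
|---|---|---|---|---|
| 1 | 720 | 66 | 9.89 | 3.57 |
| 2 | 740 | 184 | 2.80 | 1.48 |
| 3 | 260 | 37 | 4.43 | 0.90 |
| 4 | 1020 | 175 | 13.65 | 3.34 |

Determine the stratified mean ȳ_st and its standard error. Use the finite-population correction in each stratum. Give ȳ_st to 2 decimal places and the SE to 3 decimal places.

ȳ_st ≈ 8.86, SE ≈ 0.142

ȳ_st = Σ W_h ȳ_h = (720·9.89 + 740·2.80 + 260·4.43 + 1020·13.65)/2740 = 8.85679
V̂(ȳ_st) = Σ W_h² (1 − n_h/N_h) s_h²/n_h, with W_h = N_h/N and N = 2740:
  stratum 1: (720/2740)²·(1 − 66/720)·3.57²/66 = 0.0121116
  stratum 2: (740/2740)²·(1 − 184/740)·1.48²/184 = 0.000652396
  stratum 3: (260/2740)²·(1 − 37/260)·0.90²/37 = 0.000169068
  stratum 4: (1020/2740)²·(1 − 175/1020)·3.34²/175 = 0.00731831
V̂(ȳ_st) = 0.0202514
SE(ȳ_st) = √0.0202514 = 0.142307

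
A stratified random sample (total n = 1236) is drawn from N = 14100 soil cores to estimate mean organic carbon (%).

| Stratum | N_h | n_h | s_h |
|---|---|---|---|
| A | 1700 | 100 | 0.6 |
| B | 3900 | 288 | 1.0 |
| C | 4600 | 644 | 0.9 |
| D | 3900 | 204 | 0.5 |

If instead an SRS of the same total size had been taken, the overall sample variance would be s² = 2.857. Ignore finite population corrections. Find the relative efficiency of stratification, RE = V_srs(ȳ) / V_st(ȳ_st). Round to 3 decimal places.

RE ≈ 4.237

V̂(ȳ_st) = Σ W_h² s_h²/n_h, with W_h = N_h/N and N = 14100:
  stratum A: (1700/14100)²·0.6²/100 = 5.23314e-05
  stratum B: (3900/14100)²·1.0²/288 = 0.000265643
  stratum C: (4600/14100)²·0.9²/644 = 0.000133868
  stratum D: (3900/14100)²·0.5²/204 = 9.37564e-05
V_st = 0.000545599
V_srs = s²/n = 2.857/1236 = 0.00231149
Relative efficiency = V_srs / V_st = 0.00231149/0.000545599 = 4.2366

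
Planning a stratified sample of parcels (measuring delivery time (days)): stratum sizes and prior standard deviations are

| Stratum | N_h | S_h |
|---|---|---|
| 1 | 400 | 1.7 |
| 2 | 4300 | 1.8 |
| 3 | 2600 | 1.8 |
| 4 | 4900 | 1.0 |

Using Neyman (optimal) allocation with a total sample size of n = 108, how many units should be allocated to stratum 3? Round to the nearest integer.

Neyman allocation: n_h = n · N_h S_h / Σ N_i S_i, with n = 108.
  stratum 1: N_h·S_h = 400·1.7 = 680.00
  stratum 2: N_h·S_h = 4300·1.8 = 7740.00
  stratum 3: N_h·S_h = 2600·1.8 = 4680.00
  stratum 4: N_h·S_h = 4900·1.0 = 4900.00
Σ N_h S_h = 18000.00
n for stratum 3 = 108·4680.00/18000.00 = 28.080 → 28

28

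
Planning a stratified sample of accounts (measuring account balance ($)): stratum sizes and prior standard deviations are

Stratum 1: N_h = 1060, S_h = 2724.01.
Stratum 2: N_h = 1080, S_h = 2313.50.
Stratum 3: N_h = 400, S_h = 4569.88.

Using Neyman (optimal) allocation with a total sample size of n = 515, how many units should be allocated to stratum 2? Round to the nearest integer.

178

Neyman allocation: n_h = n · N_h S_h / Σ N_i S_i, with n = 515.
  stratum 1: N_h·S_h = 1060·2724.01 = 2887450.60
  stratum 2: N_h·S_h = 1080·2313.50 = 2498580.00
  stratum 3: N_h·S_h = 400·4569.88 = 1827952.00
Σ N_h S_h = 7213982.60
n for stratum 2 = 515·2498580.00/7213982.60 = 178.371 → 178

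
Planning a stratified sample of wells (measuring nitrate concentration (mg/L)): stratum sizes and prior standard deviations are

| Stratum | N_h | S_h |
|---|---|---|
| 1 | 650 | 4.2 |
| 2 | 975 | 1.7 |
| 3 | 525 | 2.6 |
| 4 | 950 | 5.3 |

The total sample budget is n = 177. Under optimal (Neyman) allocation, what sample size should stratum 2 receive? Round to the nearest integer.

Neyman allocation: n_h = n · N_h S_h / Σ N_i S_i, with n = 177.
  stratum 1: N_h·S_h = 650·4.2 = 2730.00
  stratum 2: N_h·S_h = 975·1.7 = 1657.50
  stratum 3: N_h·S_h = 525·2.6 = 1365.00
  stratum 4: N_h·S_h = 950·5.3 = 5035.00
Σ N_h S_h = 10787.50
n for stratum 2 = 177·1657.50/10787.50 = 27.196 → 27

27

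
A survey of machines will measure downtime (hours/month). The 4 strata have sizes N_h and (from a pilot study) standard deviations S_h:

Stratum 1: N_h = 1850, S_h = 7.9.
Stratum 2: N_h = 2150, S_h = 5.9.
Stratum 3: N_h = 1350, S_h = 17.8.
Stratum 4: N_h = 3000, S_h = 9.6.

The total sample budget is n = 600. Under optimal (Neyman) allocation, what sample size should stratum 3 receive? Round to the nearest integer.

Neyman allocation: n_h = n · N_h S_h / Σ N_i S_i, with n = 600.
  stratum 1: N_h·S_h = 1850·7.9 = 14615.00
  stratum 2: N_h·S_h = 2150·5.9 = 12685.00
  stratum 3: N_h·S_h = 1350·17.8 = 24030.00
  stratum 4: N_h·S_h = 3000·9.6 = 28800.00
Σ N_h S_h = 80130.00
n for stratum 3 = 600·24030.00/80130.00 = 179.933 → 180

180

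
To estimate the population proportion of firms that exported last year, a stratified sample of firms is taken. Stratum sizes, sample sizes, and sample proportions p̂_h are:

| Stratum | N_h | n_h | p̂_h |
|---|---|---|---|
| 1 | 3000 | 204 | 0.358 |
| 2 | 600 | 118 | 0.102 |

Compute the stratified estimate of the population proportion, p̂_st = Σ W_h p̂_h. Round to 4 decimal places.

p̂_st ≈ 0.3153

N = 3600; stratum weights W_h = N_h/N.
p̂_st = Σ W_h p̂_h = (3000·0.358 + 600·0.102)/3600 = 0.31533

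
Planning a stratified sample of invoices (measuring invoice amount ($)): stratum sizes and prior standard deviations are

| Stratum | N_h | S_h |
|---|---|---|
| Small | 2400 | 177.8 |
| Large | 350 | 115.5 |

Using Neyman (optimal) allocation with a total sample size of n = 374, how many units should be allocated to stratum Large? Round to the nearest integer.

Neyman allocation: n_h = n · N_h S_h / Σ N_i S_i, with n = 374.
  stratum Small: N_h·S_h = 2400·177.8 = 426720.00
  stratum Large: N_h·S_h = 350·115.5 = 40425.00
Σ N_h S_h = 467145.00
n for stratum Large = 374·40425.00/467145.00 = 32.365 → 32

32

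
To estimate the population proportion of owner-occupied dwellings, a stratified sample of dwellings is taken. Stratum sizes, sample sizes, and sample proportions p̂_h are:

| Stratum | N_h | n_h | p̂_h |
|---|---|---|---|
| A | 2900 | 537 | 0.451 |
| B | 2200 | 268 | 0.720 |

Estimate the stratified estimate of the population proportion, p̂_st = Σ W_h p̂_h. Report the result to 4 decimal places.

N = 5100; stratum weights W_h = N_h/N.
p̂_st = Σ W_h p̂_h = (2900·0.451 + 2200·0.720)/5100 = 0.56704

p̂_st ≈ 0.5670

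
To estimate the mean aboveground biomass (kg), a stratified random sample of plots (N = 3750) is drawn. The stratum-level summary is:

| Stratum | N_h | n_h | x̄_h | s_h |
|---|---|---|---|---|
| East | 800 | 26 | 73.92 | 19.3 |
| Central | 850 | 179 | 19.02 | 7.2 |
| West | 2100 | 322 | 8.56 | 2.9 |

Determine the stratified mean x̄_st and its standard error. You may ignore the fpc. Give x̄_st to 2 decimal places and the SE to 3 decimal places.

x̄_st ≈ 24.87, SE ≈ 0.822

x̄_st = Σ W_h x̄_h = (800·73.92 + 850·19.02 + 2100·8.56)/3750 = 24.87440
V̂(x̄_st) = Σ W_h² s_h²/n_h, with W_h = N_h/N and N = 3750:
  stratum East: (800/3750)²·19.3²/26 = 0.652017
  stratum Central: (850/3750)²·7.2²/179 = 0.0148795
  stratum West: (2100/3750)²·2.9²/322 = 0.00819061
V̂(x̄_st) = 0.675087
SE(x̄_st) = √0.675087 = 0.821637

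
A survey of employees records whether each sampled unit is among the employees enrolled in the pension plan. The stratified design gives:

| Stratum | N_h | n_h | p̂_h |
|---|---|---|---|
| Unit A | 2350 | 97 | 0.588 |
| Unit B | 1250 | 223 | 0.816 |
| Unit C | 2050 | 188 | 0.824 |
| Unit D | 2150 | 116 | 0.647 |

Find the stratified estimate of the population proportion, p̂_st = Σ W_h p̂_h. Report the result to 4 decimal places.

N = 7800; stratum weights W_h = N_h/N.
p̂_st = Σ W_h p̂_h = (2350·0.588 + 1250·0.816 + 2050·0.824 + 2150·0.647)/7800 = 0.70283

p̂_st ≈ 0.7028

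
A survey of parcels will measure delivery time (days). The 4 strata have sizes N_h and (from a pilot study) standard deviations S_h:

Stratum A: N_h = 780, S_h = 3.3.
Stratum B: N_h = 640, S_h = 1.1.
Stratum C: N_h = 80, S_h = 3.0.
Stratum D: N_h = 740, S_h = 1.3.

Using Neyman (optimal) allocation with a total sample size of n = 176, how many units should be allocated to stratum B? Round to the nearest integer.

Neyman allocation: n_h = n · N_h S_h / Σ N_i S_i, with n = 176.
  stratum A: N_h·S_h = 780·3.3 = 2574.00
  stratum B: N_h·S_h = 640·1.1 = 704.00
  stratum C: N_h·S_h = 80·3.0 = 240.00
  stratum D: N_h·S_h = 740·1.3 = 962.00
Σ N_h S_h = 4480.00
n for stratum B = 176·704.00/4480.00 = 27.657 → 28

28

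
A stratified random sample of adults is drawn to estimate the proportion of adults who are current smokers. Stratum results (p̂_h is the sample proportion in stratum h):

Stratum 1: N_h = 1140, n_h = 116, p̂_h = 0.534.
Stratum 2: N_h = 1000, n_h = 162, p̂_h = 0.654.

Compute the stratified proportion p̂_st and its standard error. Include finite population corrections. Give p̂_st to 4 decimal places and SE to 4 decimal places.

p̂_st ≈ 0.5901, SE ≈ 0.0284

N = 2140; stratum weights W_h = N_h/N.
p̂_st = Σ W_h p̂_h = (1140·0.534 + 1000·0.654)/2140 = 0.59007
V̂(p̂_st) = Σ W_h² (1 − n_h/N_h) p̂_h(1−p̂_h)/(n_h−1):
  stratum 1: (1140/2140)²·(1 − 116/1140)·0.534·0.466/115 = 0.000551578
  stratum 2: (1000/2140)²·(1 − 162/1000)·0.654·0.346/161 = 0.000257184
V̂(p̂_st) = 0.000808762; SE = √V̂ = 0.0284387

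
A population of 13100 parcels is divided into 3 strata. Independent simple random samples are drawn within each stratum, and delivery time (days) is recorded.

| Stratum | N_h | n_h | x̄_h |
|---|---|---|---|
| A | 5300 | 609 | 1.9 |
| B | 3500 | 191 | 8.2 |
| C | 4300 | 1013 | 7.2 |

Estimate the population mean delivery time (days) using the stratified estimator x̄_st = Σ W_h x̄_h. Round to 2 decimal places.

N = Σ N_h = 13100. Stratum weights W_h = N_h/N.
x̄_st = (5300·1.9 + 3500·8.2 + 4300·7.2) / 13100 = 5.3229

x̄_st ≈ 5.32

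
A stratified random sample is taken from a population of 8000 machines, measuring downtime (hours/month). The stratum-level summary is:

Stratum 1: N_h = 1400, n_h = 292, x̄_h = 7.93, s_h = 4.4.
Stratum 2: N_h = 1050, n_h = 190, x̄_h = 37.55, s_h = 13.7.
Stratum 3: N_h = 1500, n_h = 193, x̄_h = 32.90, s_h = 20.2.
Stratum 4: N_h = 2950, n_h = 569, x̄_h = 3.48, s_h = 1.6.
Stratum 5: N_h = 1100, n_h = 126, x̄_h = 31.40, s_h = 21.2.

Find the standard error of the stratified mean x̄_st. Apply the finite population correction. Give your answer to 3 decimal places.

SE(x̄_st) ≈ 0.375

V̂(x̄_st) = Σ W_h² (1 − n_h/N_h) s_h²/n_h, with W_h = N_h/N and N = 8000:
  stratum 1: (1400/8000)²·(1 − 292/1400)·4.4²/292 = 0.00160698
  stratum 2: (1050/8000)²·(1 − 190/1050)·13.7²/190 = 0.0139378
  stratum 3: (1500/8000)²·(1 − 193/1500)·20.2²/193 = 0.0647638
  stratum 4: (2950/8000)²·(1 − 569/2950)·1.6²/569 = 0.000493775
  stratum 5: (1100/8000)²·(1 − 126/1100)·21.2²/126 = 0.0597135
V̂(x̄_st) = 0.140516
SE(x̄_st) = √0.140516 = 0.374855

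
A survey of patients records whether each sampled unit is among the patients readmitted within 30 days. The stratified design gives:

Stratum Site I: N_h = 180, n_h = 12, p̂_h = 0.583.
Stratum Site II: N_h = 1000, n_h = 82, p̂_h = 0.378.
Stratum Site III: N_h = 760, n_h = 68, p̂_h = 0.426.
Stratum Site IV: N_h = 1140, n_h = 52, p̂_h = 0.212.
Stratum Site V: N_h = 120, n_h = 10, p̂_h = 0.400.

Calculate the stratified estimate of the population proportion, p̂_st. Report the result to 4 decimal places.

N = 3200; stratum weights W_h = N_h/N.
p̂_st = Σ W_h p̂_h = (180·0.583 + 1000·0.378 + 760·0.426 + 1140·0.212 + 120·0.400)/3200 = 0.34262

p̂_st ≈ 0.3426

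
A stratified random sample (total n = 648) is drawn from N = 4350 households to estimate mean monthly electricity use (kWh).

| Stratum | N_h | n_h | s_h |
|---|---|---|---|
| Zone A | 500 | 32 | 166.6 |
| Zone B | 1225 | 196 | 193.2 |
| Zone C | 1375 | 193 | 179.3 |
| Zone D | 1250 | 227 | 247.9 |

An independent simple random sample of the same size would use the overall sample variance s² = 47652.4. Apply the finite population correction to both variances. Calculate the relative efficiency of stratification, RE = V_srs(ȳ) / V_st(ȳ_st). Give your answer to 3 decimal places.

RE ≈ 1.117

V̂(ȳ_st) = Σ W_h² (1 − n_h/N_h) s_h²/n_h, with W_h = N_h/N and N = 4350:
  stratum Zone A: (500/4350)²·(1 − 32/500)·166.6²/32 = 10.726
  stratum Zone B: (1225/4350)²·(1 − 196/1225)·193.2²/196 = 12.6862
  stratum Zone C: (1375/4350)²·(1 − 193/1375)·179.3²/193 = 14.3069
  stratum Zone D: (1250/4350)²·(1 − 227/1250)·247.9²/227 = 18.2951
V_st = 56.0141
V_srs = (1 − 648/4350)·47652.4/648 = 62.5831
Relative efficiency = V_srs / V_st = 62.5831/56.0141 = 1.1173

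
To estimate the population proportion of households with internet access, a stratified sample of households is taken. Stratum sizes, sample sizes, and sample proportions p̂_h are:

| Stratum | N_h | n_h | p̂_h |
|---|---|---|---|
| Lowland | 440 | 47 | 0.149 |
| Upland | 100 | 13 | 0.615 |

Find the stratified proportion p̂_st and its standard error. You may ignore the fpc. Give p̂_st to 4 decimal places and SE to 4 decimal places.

N = 540; stratum weights W_h = N_h/N.
p̂_st = Σ W_h p̂_h = (440·0.149 + 100·0.615)/540 = 0.23530
V̂(p̂_st) = Σ W_h² p̂_h(1−p̂_h)/(n_h−1):
  stratum Lowland: (440/540)²·0.149·0.851/46 = 0.0018301
  stratum Upland: (100/540)²·0.615·0.385/12 = 0.000676655
V̂(p̂_st) = 0.00250676; SE = √V̂ = 0.0500675

p̂_st ≈ 0.2353, SE ≈ 0.0501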